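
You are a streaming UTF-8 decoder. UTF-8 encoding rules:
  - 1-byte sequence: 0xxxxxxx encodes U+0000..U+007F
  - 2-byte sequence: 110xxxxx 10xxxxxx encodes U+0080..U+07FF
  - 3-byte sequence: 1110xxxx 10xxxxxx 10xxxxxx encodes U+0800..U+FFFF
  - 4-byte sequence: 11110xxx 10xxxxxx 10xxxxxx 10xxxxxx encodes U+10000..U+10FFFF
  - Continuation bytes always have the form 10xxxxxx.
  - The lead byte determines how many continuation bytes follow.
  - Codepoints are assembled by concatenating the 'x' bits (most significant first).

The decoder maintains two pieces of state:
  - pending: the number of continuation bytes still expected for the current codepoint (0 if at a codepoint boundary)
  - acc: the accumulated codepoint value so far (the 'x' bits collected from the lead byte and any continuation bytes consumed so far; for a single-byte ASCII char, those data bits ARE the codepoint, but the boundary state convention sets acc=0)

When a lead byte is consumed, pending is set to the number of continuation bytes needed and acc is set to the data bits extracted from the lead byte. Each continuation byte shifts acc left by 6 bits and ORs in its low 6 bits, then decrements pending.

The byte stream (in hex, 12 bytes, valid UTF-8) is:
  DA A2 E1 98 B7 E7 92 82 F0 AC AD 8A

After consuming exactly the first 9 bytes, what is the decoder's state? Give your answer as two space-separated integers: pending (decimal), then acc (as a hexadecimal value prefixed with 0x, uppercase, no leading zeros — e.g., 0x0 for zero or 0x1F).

Byte[0]=DA: 2-byte lead. pending=1, acc=0x1A
Byte[1]=A2: continuation. acc=(acc<<6)|0x22=0x6A2, pending=0
Byte[2]=E1: 3-byte lead. pending=2, acc=0x1
Byte[3]=98: continuation. acc=(acc<<6)|0x18=0x58, pending=1
Byte[4]=B7: continuation. acc=(acc<<6)|0x37=0x1637, pending=0
Byte[5]=E7: 3-byte lead. pending=2, acc=0x7
Byte[6]=92: continuation. acc=(acc<<6)|0x12=0x1D2, pending=1
Byte[7]=82: continuation. acc=(acc<<6)|0x02=0x7482, pending=0
Byte[8]=F0: 4-byte lead. pending=3, acc=0x0

Answer: 3 0x0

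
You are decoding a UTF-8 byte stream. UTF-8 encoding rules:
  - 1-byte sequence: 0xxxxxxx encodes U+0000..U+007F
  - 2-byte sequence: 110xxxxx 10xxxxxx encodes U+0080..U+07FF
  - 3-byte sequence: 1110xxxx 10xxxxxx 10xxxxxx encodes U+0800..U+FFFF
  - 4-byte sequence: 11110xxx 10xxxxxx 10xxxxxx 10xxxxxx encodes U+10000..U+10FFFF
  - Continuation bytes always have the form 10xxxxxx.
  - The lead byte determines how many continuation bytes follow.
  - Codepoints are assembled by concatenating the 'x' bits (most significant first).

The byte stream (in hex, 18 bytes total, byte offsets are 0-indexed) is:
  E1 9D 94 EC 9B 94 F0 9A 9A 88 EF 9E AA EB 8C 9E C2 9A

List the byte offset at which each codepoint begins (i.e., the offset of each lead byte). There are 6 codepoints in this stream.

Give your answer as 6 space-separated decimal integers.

Byte[0]=E1: 3-byte lead, need 2 cont bytes. acc=0x1
Byte[1]=9D: continuation. acc=(acc<<6)|0x1D=0x5D
Byte[2]=94: continuation. acc=(acc<<6)|0x14=0x1754
Completed: cp=U+1754 (starts at byte 0)
Byte[3]=EC: 3-byte lead, need 2 cont bytes. acc=0xC
Byte[4]=9B: continuation. acc=(acc<<6)|0x1B=0x31B
Byte[5]=94: continuation. acc=(acc<<6)|0x14=0xC6D4
Completed: cp=U+C6D4 (starts at byte 3)
Byte[6]=F0: 4-byte lead, need 3 cont bytes. acc=0x0
Byte[7]=9A: continuation. acc=(acc<<6)|0x1A=0x1A
Byte[8]=9A: continuation. acc=(acc<<6)|0x1A=0x69A
Byte[9]=88: continuation. acc=(acc<<6)|0x08=0x1A688
Completed: cp=U+1A688 (starts at byte 6)
Byte[10]=EF: 3-byte lead, need 2 cont bytes. acc=0xF
Byte[11]=9E: continuation. acc=(acc<<6)|0x1E=0x3DE
Byte[12]=AA: continuation. acc=(acc<<6)|0x2A=0xF7AA
Completed: cp=U+F7AA (starts at byte 10)
Byte[13]=EB: 3-byte lead, need 2 cont bytes. acc=0xB
Byte[14]=8C: continuation. acc=(acc<<6)|0x0C=0x2CC
Byte[15]=9E: continuation. acc=(acc<<6)|0x1E=0xB31E
Completed: cp=U+B31E (starts at byte 13)
Byte[16]=C2: 2-byte lead, need 1 cont bytes. acc=0x2
Byte[17]=9A: continuation. acc=(acc<<6)|0x1A=0x9A
Completed: cp=U+009A (starts at byte 16)

Answer: 0 3 6 10 13 16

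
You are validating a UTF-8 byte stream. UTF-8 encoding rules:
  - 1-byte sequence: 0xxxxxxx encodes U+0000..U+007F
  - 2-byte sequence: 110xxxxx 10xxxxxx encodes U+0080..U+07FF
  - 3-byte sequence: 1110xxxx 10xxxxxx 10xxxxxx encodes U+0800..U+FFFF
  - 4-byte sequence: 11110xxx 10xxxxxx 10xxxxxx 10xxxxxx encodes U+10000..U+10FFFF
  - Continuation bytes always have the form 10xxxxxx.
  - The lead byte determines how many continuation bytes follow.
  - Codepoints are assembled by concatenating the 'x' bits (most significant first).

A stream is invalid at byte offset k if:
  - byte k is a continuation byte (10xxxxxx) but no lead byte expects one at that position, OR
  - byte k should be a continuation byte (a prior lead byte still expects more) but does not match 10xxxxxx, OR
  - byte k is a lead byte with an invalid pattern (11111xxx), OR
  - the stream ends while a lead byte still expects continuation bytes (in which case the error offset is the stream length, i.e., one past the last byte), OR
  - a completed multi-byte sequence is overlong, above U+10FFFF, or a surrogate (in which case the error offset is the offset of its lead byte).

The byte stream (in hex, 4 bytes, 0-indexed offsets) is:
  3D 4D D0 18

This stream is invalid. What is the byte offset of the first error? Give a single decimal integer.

Byte[0]=3D: 1-byte ASCII. cp=U+003D
Byte[1]=4D: 1-byte ASCII. cp=U+004D
Byte[2]=D0: 2-byte lead, need 1 cont bytes. acc=0x10
Byte[3]=18: expected 10xxxxxx continuation. INVALID

Answer: 3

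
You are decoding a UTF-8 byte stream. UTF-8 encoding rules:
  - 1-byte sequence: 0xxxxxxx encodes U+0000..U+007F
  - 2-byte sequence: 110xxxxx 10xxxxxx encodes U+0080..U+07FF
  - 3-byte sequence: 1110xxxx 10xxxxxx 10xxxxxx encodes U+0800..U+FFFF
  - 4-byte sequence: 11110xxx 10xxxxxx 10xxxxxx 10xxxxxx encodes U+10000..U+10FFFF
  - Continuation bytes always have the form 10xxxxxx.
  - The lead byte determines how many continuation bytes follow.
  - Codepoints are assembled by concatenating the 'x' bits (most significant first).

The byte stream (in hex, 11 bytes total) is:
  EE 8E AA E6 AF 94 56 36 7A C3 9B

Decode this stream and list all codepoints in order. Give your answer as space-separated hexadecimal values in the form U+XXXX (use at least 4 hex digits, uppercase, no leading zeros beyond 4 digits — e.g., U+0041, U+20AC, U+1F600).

Answer: U+E3AA U+6BD4 U+0056 U+0036 U+007A U+00DB

Derivation:
Byte[0]=EE: 3-byte lead, need 2 cont bytes. acc=0xE
Byte[1]=8E: continuation. acc=(acc<<6)|0x0E=0x38E
Byte[2]=AA: continuation. acc=(acc<<6)|0x2A=0xE3AA
Completed: cp=U+E3AA (starts at byte 0)
Byte[3]=E6: 3-byte lead, need 2 cont bytes. acc=0x6
Byte[4]=AF: continuation. acc=(acc<<6)|0x2F=0x1AF
Byte[5]=94: continuation. acc=(acc<<6)|0x14=0x6BD4
Completed: cp=U+6BD4 (starts at byte 3)
Byte[6]=56: 1-byte ASCII. cp=U+0056
Byte[7]=36: 1-byte ASCII. cp=U+0036
Byte[8]=7A: 1-byte ASCII. cp=U+007A
Byte[9]=C3: 2-byte lead, need 1 cont bytes. acc=0x3
Byte[10]=9B: continuation. acc=(acc<<6)|0x1B=0xDB
Completed: cp=U+00DB (starts at byte 9)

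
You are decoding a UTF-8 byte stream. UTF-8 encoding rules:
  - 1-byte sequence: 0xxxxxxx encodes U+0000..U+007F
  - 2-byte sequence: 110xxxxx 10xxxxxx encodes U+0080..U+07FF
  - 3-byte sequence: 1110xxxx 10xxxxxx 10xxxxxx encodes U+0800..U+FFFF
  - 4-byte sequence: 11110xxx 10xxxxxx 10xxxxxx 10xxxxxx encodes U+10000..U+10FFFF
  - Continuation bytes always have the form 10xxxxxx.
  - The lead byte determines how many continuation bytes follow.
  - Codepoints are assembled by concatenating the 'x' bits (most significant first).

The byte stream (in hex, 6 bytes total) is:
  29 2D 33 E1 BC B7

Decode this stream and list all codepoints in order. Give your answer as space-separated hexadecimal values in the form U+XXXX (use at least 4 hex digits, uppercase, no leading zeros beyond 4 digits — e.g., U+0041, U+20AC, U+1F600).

Answer: U+0029 U+002D U+0033 U+1F37

Derivation:
Byte[0]=29: 1-byte ASCII. cp=U+0029
Byte[1]=2D: 1-byte ASCII. cp=U+002D
Byte[2]=33: 1-byte ASCII. cp=U+0033
Byte[3]=E1: 3-byte lead, need 2 cont bytes. acc=0x1
Byte[4]=BC: continuation. acc=(acc<<6)|0x3C=0x7C
Byte[5]=B7: continuation. acc=(acc<<6)|0x37=0x1F37
Completed: cp=U+1F37 (starts at byte 3)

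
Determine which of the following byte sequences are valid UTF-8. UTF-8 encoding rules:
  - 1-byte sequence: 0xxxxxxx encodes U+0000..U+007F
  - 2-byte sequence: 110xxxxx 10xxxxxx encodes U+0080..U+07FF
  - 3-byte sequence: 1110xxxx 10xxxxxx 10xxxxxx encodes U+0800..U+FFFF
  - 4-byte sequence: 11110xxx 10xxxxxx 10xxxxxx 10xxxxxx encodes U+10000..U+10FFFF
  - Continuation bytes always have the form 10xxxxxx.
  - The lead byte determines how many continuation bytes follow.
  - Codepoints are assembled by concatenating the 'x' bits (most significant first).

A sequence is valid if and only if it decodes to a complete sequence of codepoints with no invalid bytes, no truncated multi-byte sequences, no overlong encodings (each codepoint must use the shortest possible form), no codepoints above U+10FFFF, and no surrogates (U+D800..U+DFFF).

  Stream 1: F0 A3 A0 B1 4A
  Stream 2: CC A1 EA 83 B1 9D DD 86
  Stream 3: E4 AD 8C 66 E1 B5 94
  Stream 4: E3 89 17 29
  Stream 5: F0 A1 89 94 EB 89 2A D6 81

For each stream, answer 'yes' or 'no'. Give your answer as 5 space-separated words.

Stream 1: decodes cleanly. VALID
Stream 2: error at byte offset 5. INVALID
Stream 3: decodes cleanly. VALID
Stream 4: error at byte offset 2. INVALID
Stream 5: error at byte offset 6. INVALID

Answer: yes no yes no no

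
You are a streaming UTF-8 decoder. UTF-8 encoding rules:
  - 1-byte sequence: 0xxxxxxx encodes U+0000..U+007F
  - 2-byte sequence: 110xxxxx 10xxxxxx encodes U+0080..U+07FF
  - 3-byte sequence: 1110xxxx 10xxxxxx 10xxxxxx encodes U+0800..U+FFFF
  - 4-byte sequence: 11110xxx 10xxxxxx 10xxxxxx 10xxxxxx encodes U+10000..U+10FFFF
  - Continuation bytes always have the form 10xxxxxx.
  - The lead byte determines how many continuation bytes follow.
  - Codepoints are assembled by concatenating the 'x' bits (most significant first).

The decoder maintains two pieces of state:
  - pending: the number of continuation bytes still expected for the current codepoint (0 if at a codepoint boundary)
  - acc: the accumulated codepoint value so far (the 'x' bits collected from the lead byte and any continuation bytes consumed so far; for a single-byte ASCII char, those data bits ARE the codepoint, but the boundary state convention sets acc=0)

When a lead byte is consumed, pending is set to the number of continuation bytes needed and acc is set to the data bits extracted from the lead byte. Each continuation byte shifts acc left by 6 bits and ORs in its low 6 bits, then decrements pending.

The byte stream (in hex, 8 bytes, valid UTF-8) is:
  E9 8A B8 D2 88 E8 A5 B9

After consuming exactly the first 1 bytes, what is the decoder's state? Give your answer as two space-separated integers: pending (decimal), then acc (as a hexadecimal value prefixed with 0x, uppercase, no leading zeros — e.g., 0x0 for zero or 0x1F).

Byte[0]=E9: 3-byte lead. pending=2, acc=0x9

Answer: 2 0x9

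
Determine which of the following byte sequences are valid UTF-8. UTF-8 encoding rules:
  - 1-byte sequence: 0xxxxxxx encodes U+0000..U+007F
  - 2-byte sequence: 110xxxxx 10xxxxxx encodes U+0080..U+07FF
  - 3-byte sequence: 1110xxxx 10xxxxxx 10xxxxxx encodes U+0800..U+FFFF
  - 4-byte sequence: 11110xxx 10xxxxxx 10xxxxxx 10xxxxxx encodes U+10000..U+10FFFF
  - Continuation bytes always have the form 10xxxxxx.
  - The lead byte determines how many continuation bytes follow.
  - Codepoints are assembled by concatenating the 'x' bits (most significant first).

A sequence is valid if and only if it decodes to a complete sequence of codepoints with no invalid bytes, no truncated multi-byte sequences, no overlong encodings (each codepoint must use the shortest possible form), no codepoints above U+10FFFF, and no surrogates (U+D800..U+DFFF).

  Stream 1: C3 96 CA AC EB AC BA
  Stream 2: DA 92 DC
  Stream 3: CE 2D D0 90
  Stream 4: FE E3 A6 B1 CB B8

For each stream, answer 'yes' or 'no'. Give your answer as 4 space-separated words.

Answer: yes no no no

Derivation:
Stream 1: decodes cleanly. VALID
Stream 2: error at byte offset 3. INVALID
Stream 3: error at byte offset 1. INVALID
Stream 4: error at byte offset 0. INVALID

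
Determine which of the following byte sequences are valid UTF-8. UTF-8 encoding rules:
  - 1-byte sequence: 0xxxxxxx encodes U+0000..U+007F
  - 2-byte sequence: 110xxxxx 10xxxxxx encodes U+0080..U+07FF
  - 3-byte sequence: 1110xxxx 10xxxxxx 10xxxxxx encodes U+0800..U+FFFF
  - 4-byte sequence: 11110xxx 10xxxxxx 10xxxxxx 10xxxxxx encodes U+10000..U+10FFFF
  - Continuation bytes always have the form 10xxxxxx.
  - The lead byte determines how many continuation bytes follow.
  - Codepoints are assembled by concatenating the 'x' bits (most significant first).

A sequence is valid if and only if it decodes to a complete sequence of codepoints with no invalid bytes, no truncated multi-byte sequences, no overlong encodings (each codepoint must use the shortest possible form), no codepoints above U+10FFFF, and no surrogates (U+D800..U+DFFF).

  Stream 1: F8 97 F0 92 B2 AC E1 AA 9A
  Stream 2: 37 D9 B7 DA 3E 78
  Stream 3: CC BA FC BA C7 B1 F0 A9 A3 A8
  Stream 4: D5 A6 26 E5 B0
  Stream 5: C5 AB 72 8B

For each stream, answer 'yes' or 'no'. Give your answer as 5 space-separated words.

Stream 1: error at byte offset 0. INVALID
Stream 2: error at byte offset 4. INVALID
Stream 3: error at byte offset 2. INVALID
Stream 4: error at byte offset 5. INVALID
Stream 5: error at byte offset 3. INVALID

Answer: no no no no no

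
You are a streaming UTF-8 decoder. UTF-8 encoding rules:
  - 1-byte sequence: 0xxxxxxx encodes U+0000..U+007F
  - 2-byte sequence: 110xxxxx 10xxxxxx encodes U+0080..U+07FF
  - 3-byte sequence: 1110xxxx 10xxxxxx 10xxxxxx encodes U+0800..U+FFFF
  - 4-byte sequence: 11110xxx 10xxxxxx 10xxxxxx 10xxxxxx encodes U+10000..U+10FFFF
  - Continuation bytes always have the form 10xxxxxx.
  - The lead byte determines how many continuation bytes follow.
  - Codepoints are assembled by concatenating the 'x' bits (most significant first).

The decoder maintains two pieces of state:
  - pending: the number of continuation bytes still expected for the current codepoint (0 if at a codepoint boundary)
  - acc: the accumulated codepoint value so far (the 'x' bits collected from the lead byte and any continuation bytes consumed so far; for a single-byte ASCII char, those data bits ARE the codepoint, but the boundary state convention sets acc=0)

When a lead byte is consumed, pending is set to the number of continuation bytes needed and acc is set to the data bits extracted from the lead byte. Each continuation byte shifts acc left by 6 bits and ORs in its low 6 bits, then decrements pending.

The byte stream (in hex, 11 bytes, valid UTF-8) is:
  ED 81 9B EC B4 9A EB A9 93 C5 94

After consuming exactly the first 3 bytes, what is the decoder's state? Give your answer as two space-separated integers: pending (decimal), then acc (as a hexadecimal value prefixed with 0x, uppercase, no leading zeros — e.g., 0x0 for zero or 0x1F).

Byte[0]=ED: 3-byte lead. pending=2, acc=0xD
Byte[1]=81: continuation. acc=(acc<<6)|0x01=0x341, pending=1
Byte[2]=9B: continuation. acc=(acc<<6)|0x1B=0xD05B, pending=0

Answer: 0 0xD05B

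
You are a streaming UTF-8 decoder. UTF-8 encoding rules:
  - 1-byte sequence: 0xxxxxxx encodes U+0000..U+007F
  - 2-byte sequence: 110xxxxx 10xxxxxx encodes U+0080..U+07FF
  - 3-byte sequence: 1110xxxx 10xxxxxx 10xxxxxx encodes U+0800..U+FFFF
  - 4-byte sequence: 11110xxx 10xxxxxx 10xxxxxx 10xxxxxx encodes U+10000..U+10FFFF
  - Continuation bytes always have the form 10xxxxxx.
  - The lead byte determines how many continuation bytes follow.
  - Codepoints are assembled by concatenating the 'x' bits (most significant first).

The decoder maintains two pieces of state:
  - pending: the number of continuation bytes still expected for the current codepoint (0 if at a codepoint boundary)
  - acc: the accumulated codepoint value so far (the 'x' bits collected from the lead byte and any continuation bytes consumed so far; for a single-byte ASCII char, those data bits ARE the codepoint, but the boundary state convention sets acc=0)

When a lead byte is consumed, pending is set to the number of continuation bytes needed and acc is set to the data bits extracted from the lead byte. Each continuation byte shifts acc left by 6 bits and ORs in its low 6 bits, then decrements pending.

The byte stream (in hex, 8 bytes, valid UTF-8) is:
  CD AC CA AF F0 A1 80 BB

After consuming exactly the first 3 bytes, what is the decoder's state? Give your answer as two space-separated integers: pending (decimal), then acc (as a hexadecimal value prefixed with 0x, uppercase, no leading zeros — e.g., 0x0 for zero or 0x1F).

Byte[0]=CD: 2-byte lead. pending=1, acc=0xD
Byte[1]=AC: continuation. acc=(acc<<6)|0x2C=0x36C, pending=0
Byte[2]=CA: 2-byte lead. pending=1, acc=0xA

Answer: 1 0xA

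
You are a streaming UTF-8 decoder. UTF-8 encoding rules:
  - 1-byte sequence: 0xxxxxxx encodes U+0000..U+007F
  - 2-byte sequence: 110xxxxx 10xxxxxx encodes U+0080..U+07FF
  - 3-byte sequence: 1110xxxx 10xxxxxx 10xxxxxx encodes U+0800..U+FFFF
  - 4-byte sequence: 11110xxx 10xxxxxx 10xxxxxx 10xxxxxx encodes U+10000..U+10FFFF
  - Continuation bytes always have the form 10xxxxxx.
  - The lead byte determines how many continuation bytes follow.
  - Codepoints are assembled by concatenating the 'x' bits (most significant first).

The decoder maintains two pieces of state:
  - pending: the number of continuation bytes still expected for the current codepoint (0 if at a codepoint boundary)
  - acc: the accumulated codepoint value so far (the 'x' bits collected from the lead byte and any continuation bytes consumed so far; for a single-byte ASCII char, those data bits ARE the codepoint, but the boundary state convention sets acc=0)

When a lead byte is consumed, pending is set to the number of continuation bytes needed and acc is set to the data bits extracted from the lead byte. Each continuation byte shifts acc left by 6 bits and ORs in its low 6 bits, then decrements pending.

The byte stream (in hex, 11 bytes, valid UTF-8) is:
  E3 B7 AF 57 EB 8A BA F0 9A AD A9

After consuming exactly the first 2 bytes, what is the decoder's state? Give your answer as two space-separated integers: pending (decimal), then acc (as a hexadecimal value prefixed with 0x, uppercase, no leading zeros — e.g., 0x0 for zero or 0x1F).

Byte[0]=E3: 3-byte lead. pending=2, acc=0x3
Byte[1]=B7: continuation. acc=(acc<<6)|0x37=0xF7, pending=1

Answer: 1 0xF7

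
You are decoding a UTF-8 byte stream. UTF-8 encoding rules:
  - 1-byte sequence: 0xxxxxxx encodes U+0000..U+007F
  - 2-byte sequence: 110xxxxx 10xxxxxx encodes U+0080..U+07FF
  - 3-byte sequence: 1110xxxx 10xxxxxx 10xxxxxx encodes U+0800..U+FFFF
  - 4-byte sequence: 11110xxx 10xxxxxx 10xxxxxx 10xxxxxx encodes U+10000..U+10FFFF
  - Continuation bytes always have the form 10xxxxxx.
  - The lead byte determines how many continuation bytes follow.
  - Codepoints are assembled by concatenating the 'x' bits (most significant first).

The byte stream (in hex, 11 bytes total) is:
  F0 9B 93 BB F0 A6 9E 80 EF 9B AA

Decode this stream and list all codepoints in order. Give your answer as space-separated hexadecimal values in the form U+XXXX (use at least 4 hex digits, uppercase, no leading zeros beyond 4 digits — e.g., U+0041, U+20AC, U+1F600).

Answer: U+1B4FB U+26780 U+F6EA

Derivation:
Byte[0]=F0: 4-byte lead, need 3 cont bytes. acc=0x0
Byte[1]=9B: continuation. acc=(acc<<6)|0x1B=0x1B
Byte[2]=93: continuation. acc=(acc<<6)|0x13=0x6D3
Byte[3]=BB: continuation. acc=(acc<<6)|0x3B=0x1B4FB
Completed: cp=U+1B4FB (starts at byte 0)
Byte[4]=F0: 4-byte lead, need 3 cont bytes. acc=0x0
Byte[5]=A6: continuation. acc=(acc<<6)|0x26=0x26
Byte[6]=9E: continuation. acc=(acc<<6)|0x1E=0x99E
Byte[7]=80: continuation. acc=(acc<<6)|0x00=0x26780
Completed: cp=U+26780 (starts at byte 4)
Byte[8]=EF: 3-byte lead, need 2 cont bytes. acc=0xF
Byte[9]=9B: continuation. acc=(acc<<6)|0x1B=0x3DB
Byte[10]=AA: continuation. acc=(acc<<6)|0x2A=0xF6EA
Completed: cp=U+F6EA (starts at byte 8)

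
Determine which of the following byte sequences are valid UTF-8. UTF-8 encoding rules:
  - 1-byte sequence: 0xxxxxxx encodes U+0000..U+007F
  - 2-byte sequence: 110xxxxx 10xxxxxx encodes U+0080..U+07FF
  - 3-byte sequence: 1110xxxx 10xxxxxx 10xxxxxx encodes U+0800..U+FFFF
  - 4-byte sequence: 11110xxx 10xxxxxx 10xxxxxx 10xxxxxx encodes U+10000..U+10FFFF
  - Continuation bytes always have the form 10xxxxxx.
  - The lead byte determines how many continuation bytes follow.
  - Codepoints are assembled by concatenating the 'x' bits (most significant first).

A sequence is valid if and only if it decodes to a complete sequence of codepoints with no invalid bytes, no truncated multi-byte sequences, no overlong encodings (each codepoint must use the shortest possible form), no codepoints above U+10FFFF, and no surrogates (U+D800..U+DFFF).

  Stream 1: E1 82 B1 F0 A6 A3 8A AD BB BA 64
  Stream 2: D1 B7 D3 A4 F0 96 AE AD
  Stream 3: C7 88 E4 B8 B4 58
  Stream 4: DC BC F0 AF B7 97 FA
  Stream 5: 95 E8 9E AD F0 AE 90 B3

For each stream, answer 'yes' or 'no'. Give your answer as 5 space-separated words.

Stream 1: error at byte offset 7. INVALID
Stream 2: decodes cleanly. VALID
Stream 3: decodes cleanly. VALID
Stream 4: error at byte offset 6. INVALID
Stream 5: error at byte offset 0. INVALID

Answer: no yes yes no no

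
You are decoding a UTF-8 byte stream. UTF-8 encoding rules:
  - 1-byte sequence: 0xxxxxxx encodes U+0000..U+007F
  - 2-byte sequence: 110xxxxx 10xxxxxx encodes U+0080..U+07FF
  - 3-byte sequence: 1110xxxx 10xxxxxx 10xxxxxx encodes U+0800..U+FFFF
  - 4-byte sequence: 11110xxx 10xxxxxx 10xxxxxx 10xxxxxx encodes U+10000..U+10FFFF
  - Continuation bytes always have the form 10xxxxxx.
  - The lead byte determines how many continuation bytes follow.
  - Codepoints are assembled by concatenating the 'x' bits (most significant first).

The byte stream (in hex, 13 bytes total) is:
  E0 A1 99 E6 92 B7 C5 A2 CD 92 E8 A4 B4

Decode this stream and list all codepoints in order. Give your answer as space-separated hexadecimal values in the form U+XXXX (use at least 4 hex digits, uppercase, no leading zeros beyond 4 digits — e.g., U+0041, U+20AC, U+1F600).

Answer: U+0859 U+64B7 U+0162 U+0352 U+8934

Derivation:
Byte[0]=E0: 3-byte lead, need 2 cont bytes. acc=0x0
Byte[1]=A1: continuation. acc=(acc<<6)|0x21=0x21
Byte[2]=99: continuation. acc=(acc<<6)|0x19=0x859
Completed: cp=U+0859 (starts at byte 0)
Byte[3]=E6: 3-byte lead, need 2 cont bytes. acc=0x6
Byte[4]=92: continuation. acc=(acc<<6)|0x12=0x192
Byte[5]=B7: continuation. acc=(acc<<6)|0x37=0x64B7
Completed: cp=U+64B7 (starts at byte 3)
Byte[6]=C5: 2-byte lead, need 1 cont bytes. acc=0x5
Byte[7]=A2: continuation. acc=(acc<<6)|0x22=0x162
Completed: cp=U+0162 (starts at byte 6)
Byte[8]=CD: 2-byte lead, need 1 cont bytes. acc=0xD
Byte[9]=92: continuation. acc=(acc<<6)|0x12=0x352
Completed: cp=U+0352 (starts at byte 8)
Byte[10]=E8: 3-byte lead, need 2 cont bytes. acc=0x8
Byte[11]=A4: continuation. acc=(acc<<6)|0x24=0x224
Byte[12]=B4: continuation. acc=(acc<<6)|0x34=0x8934
Completed: cp=U+8934 (starts at byte 10)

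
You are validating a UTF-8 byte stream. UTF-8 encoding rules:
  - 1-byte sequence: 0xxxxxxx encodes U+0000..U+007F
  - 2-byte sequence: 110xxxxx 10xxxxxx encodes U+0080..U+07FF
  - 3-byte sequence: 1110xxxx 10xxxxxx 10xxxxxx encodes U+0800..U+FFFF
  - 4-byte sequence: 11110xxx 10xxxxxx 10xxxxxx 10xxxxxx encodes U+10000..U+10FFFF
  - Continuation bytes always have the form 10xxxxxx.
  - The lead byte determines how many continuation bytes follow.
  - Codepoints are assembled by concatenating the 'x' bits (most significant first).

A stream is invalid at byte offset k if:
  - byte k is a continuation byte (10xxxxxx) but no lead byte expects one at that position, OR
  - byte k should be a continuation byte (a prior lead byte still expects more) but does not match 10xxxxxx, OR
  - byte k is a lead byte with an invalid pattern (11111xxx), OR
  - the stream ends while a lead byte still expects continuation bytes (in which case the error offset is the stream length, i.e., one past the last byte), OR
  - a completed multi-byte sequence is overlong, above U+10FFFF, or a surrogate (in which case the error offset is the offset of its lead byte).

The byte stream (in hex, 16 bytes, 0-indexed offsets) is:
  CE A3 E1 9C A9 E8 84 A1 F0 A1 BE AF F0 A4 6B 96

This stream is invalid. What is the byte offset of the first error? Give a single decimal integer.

Answer: 14

Derivation:
Byte[0]=CE: 2-byte lead, need 1 cont bytes. acc=0xE
Byte[1]=A3: continuation. acc=(acc<<6)|0x23=0x3A3
Completed: cp=U+03A3 (starts at byte 0)
Byte[2]=E1: 3-byte lead, need 2 cont bytes. acc=0x1
Byte[3]=9C: continuation. acc=(acc<<6)|0x1C=0x5C
Byte[4]=A9: continuation. acc=(acc<<6)|0x29=0x1729
Completed: cp=U+1729 (starts at byte 2)
Byte[5]=E8: 3-byte lead, need 2 cont bytes. acc=0x8
Byte[6]=84: continuation. acc=(acc<<6)|0x04=0x204
Byte[7]=A1: continuation. acc=(acc<<6)|0x21=0x8121
Completed: cp=U+8121 (starts at byte 5)
Byte[8]=F0: 4-byte lead, need 3 cont bytes. acc=0x0
Byte[9]=A1: continuation. acc=(acc<<6)|0x21=0x21
Byte[10]=BE: continuation. acc=(acc<<6)|0x3E=0x87E
Byte[11]=AF: continuation. acc=(acc<<6)|0x2F=0x21FAF
Completed: cp=U+21FAF (starts at byte 8)
Byte[12]=F0: 4-byte lead, need 3 cont bytes. acc=0x0
Byte[13]=A4: continuation. acc=(acc<<6)|0x24=0x24
Byte[14]=6B: expected 10xxxxxx continuation. INVALID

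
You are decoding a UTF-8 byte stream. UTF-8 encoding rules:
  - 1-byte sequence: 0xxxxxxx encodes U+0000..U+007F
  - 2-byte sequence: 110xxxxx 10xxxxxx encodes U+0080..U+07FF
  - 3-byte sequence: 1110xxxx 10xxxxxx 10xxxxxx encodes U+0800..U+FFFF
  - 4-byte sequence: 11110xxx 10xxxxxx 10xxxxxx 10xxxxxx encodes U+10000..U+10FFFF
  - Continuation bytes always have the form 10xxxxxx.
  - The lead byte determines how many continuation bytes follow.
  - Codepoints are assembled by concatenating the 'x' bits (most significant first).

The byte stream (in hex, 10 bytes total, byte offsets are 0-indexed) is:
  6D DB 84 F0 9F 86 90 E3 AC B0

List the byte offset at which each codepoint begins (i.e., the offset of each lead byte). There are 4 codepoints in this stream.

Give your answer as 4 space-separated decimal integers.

Answer: 0 1 3 7

Derivation:
Byte[0]=6D: 1-byte ASCII. cp=U+006D
Byte[1]=DB: 2-byte lead, need 1 cont bytes. acc=0x1B
Byte[2]=84: continuation. acc=(acc<<6)|0x04=0x6C4
Completed: cp=U+06C4 (starts at byte 1)
Byte[3]=F0: 4-byte lead, need 3 cont bytes. acc=0x0
Byte[4]=9F: continuation. acc=(acc<<6)|0x1F=0x1F
Byte[5]=86: continuation. acc=(acc<<6)|0x06=0x7C6
Byte[6]=90: continuation. acc=(acc<<6)|0x10=0x1F190
Completed: cp=U+1F190 (starts at byte 3)
Byte[7]=E3: 3-byte lead, need 2 cont bytes. acc=0x3
Byte[8]=AC: continuation. acc=(acc<<6)|0x2C=0xEC
Byte[9]=B0: continuation. acc=(acc<<6)|0x30=0x3B30
Completed: cp=U+3B30 (starts at byte 7)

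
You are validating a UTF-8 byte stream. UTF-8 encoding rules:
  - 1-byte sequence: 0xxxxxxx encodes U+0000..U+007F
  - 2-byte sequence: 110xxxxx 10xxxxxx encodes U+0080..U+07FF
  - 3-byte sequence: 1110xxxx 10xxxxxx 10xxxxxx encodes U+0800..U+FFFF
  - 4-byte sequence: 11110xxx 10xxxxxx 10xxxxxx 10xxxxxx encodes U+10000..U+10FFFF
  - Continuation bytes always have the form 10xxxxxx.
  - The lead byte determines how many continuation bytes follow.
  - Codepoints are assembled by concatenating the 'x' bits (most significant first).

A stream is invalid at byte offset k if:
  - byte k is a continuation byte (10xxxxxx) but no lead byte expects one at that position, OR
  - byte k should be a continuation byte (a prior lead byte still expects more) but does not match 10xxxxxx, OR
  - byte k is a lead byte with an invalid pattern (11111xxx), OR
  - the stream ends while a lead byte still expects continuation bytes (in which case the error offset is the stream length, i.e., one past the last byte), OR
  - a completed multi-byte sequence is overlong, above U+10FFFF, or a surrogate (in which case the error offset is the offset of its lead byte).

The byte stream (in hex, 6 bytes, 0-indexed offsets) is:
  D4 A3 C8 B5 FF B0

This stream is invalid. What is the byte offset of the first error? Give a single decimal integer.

Answer: 4

Derivation:
Byte[0]=D4: 2-byte lead, need 1 cont bytes. acc=0x14
Byte[1]=A3: continuation. acc=(acc<<6)|0x23=0x523
Completed: cp=U+0523 (starts at byte 0)
Byte[2]=C8: 2-byte lead, need 1 cont bytes. acc=0x8
Byte[3]=B5: continuation. acc=(acc<<6)|0x35=0x235
Completed: cp=U+0235 (starts at byte 2)
Byte[4]=FF: INVALID lead byte (not 0xxx/110x/1110/11110)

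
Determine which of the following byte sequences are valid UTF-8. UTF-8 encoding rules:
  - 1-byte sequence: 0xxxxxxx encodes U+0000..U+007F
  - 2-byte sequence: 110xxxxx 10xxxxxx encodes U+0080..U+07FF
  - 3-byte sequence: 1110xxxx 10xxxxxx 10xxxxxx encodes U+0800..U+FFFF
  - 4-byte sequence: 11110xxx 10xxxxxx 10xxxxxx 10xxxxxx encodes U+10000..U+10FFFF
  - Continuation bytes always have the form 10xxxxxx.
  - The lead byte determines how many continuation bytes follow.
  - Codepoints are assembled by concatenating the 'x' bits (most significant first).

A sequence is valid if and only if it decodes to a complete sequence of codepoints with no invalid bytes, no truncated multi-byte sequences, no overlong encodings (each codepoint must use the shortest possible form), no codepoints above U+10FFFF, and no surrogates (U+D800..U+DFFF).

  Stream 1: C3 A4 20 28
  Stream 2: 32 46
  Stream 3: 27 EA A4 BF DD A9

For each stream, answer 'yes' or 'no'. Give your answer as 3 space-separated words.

Answer: yes yes yes

Derivation:
Stream 1: decodes cleanly. VALID
Stream 2: decodes cleanly. VALID
Stream 3: decodes cleanly. VALID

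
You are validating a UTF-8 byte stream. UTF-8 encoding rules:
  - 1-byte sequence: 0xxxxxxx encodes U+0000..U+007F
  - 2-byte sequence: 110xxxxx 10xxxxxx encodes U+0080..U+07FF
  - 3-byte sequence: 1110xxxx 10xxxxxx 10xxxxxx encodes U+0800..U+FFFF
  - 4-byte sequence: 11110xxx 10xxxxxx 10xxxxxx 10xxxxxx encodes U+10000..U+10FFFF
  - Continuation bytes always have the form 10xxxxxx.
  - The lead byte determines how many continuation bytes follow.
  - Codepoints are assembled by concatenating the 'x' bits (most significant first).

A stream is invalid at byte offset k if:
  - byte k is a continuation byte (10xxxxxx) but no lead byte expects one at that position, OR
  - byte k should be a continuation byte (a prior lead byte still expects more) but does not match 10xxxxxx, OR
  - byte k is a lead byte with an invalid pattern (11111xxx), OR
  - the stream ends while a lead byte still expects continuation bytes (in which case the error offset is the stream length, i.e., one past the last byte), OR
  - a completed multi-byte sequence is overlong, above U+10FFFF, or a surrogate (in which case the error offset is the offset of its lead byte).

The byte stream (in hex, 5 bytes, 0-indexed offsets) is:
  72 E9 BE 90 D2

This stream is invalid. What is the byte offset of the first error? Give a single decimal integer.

Byte[0]=72: 1-byte ASCII. cp=U+0072
Byte[1]=E9: 3-byte lead, need 2 cont bytes. acc=0x9
Byte[2]=BE: continuation. acc=(acc<<6)|0x3E=0x27E
Byte[3]=90: continuation. acc=(acc<<6)|0x10=0x9F90
Completed: cp=U+9F90 (starts at byte 1)
Byte[4]=D2: 2-byte lead, need 1 cont bytes. acc=0x12
Byte[5]: stream ended, expected continuation. INVALID

Answer: 5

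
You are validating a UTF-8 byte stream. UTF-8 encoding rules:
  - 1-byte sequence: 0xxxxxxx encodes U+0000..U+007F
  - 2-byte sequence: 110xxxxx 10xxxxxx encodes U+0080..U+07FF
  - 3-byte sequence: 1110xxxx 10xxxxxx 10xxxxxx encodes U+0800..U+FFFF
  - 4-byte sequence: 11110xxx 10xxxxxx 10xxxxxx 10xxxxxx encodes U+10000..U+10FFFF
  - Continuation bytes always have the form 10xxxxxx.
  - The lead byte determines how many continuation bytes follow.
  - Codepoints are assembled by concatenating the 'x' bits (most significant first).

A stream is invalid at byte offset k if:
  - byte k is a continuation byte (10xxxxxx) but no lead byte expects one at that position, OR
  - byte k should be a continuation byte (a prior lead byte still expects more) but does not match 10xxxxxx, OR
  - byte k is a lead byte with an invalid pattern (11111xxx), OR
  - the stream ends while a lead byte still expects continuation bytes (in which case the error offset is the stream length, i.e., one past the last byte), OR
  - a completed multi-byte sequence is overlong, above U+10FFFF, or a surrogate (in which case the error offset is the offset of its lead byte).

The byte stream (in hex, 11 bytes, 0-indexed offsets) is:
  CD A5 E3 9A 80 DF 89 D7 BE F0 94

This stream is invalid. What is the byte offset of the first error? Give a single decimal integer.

Answer: 11

Derivation:
Byte[0]=CD: 2-byte lead, need 1 cont bytes. acc=0xD
Byte[1]=A5: continuation. acc=(acc<<6)|0x25=0x365
Completed: cp=U+0365 (starts at byte 0)
Byte[2]=E3: 3-byte lead, need 2 cont bytes. acc=0x3
Byte[3]=9A: continuation. acc=(acc<<6)|0x1A=0xDA
Byte[4]=80: continuation. acc=(acc<<6)|0x00=0x3680
Completed: cp=U+3680 (starts at byte 2)
Byte[5]=DF: 2-byte lead, need 1 cont bytes. acc=0x1F
Byte[6]=89: continuation. acc=(acc<<6)|0x09=0x7C9
Completed: cp=U+07C9 (starts at byte 5)
Byte[7]=D7: 2-byte lead, need 1 cont bytes. acc=0x17
Byte[8]=BE: continuation. acc=(acc<<6)|0x3E=0x5FE
Completed: cp=U+05FE (starts at byte 7)
Byte[9]=F0: 4-byte lead, need 3 cont bytes. acc=0x0
Byte[10]=94: continuation. acc=(acc<<6)|0x14=0x14
Byte[11]: stream ended, expected continuation. INVALID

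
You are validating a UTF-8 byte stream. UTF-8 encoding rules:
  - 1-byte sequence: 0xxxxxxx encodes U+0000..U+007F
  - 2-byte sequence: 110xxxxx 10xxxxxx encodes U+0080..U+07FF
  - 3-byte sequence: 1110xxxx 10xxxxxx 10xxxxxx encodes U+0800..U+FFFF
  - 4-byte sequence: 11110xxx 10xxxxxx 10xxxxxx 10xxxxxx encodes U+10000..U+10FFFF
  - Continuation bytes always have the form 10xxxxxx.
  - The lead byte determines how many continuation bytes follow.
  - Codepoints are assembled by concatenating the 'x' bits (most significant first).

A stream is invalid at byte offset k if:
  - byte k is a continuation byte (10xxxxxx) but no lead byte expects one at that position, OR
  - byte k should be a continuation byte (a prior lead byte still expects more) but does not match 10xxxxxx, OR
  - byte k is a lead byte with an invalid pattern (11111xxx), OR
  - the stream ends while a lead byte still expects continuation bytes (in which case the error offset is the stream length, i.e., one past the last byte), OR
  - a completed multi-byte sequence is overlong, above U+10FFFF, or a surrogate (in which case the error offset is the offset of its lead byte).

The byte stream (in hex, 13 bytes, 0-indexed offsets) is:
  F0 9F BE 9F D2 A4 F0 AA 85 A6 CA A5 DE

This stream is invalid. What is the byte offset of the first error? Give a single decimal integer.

Answer: 13

Derivation:
Byte[0]=F0: 4-byte lead, need 3 cont bytes. acc=0x0
Byte[1]=9F: continuation. acc=(acc<<6)|0x1F=0x1F
Byte[2]=BE: continuation. acc=(acc<<6)|0x3E=0x7FE
Byte[3]=9F: continuation. acc=(acc<<6)|0x1F=0x1FF9F
Completed: cp=U+1FF9F (starts at byte 0)
Byte[4]=D2: 2-byte lead, need 1 cont bytes. acc=0x12
Byte[5]=A4: continuation. acc=(acc<<6)|0x24=0x4A4
Completed: cp=U+04A4 (starts at byte 4)
Byte[6]=F0: 4-byte lead, need 3 cont bytes. acc=0x0
Byte[7]=AA: continuation. acc=(acc<<6)|0x2A=0x2A
Byte[8]=85: continuation. acc=(acc<<6)|0x05=0xA85
Byte[9]=A6: continuation. acc=(acc<<6)|0x26=0x2A166
Completed: cp=U+2A166 (starts at byte 6)
Byte[10]=CA: 2-byte lead, need 1 cont bytes. acc=0xA
Byte[11]=A5: continuation. acc=(acc<<6)|0x25=0x2A5
Completed: cp=U+02A5 (starts at byte 10)
Byte[12]=DE: 2-byte lead, need 1 cont bytes. acc=0x1E
Byte[13]: stream ended, expected continuation. INVALID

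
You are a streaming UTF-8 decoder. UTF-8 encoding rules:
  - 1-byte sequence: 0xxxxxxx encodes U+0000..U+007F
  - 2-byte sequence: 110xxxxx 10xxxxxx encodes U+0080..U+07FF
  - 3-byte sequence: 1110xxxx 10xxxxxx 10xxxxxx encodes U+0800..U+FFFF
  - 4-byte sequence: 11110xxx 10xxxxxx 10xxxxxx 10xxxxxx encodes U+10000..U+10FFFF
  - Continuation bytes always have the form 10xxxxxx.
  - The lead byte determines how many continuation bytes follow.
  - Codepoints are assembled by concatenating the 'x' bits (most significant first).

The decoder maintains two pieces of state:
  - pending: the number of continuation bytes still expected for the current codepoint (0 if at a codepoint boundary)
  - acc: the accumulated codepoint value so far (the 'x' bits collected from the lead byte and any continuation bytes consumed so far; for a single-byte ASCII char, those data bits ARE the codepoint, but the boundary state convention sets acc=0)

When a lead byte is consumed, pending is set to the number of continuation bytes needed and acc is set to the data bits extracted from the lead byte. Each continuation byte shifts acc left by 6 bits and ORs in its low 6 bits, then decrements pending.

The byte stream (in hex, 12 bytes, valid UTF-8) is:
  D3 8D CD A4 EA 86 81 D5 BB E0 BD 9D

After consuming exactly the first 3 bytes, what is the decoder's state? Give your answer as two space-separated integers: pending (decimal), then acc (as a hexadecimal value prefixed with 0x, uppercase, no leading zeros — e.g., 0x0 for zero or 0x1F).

Answer: 1 0xD

Derivation:
Byte[0]=D3: 2-byte lead. pending=1, acc=0x13
Byte[1]=8D: continuation. acc=(acc<<6)|0x0D=0x4CD, pending=0
Byte[2]=CD: 2-byte lead. pending=1, acc=0xD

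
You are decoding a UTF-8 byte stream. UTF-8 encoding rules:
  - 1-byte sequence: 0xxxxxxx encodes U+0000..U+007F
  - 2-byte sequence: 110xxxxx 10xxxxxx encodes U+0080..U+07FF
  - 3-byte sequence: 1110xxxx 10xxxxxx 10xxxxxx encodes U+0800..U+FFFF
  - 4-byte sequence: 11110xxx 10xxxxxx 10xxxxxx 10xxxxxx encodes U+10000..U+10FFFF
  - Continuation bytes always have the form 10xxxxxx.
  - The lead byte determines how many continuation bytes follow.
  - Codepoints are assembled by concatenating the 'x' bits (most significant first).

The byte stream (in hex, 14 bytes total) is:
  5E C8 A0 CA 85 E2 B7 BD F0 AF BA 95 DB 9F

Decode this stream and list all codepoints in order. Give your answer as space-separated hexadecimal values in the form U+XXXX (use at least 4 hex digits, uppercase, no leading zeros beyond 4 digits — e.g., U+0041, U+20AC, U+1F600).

Answer: U+005E U+0220 U+0285 U+2DFD U+2FE95 U+06DF

Derivation:
Byte[0]=5E: 1-byte ASCII. cp=U+005E
Byte[1]=C8: 2-byte lead, need 1 cont bytes. acc=0x8
Byte[2]=A0: continuation. acc=(acc<<6)|0x20=0x220
Completed: cp=U+0220 (starts at byte 1)
Byte[3]=CA: 2-byte lead, need 1 cont bytes. acc=0xA
Byte[4]=85: continuation. acc=(acc<<6)|0x05=0x285
Completed: cp=U+0285 (starts at byte 3)
Byte[5]=E2: 3-byte lead, need 2 cont bytes. acc=0x2
Byte[6]=B7: continuation. acc=(acc<<6)|0x37=0xB7
Byte[7]=BD: continuation. acc=(acc<<6)|0x3D=0x2DFD
Completed: cp=U+2DFD (starts at byte 5)
Byte[8]=F0: 4-byte lead, need 3 cont bytes. acc=0x0
Byte[9]=AF: continuation. acc=(acc<<6)|0x2F=0x2F
Byte[10]=BA: continuation. acc=(acc<<6)|0x3A=0xBFA
Byte[11]=95: continuation. acc=(acc<<6)|0x15=0x2FE95
Completed: cp=U+2FE95 (starts at byte 8)
Byte[12]=DB: 2-byte lead, need 1 cont bytes. acc=0x1B
Byte[13]=9F: continuation. acc=(acc<<6)|0x1F=0x6DF
Completed: cp=U+06DF (starts at byte 12)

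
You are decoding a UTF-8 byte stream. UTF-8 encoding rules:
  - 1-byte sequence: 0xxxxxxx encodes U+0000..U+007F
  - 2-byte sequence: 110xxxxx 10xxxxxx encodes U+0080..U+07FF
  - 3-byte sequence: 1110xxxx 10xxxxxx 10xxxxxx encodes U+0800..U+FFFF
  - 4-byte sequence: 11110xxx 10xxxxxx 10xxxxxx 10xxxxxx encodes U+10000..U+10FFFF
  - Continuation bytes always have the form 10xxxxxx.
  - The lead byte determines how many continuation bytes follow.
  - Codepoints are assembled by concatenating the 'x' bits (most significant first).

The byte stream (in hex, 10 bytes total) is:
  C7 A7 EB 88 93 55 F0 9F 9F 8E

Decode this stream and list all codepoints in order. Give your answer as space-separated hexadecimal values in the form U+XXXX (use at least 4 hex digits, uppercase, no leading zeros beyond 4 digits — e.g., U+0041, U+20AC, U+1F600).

Answer: U+01E7 U+B213 U+0055 U+1F7CE

Derivation:
Byte[0]=C7: 2-byte lead, need 1 cont bytes. acc=0x7
Byte[1]=A7: continuation. acc=(acc<<6)|0x27=0x1E7
Completed: cp=U+01E7 (starts at byte 0)
Byte[2]=EB: 3-byte lead, need 2 cont bytes. acc=0xB
Byte[3]=88: continuation. acc=(acc<<6)|0x08=0x2C8
Byte[4]=93: continuation. acc=(acc<<6)|0x13=0xB213
Completed: cp=U+B213 (starts at byte 2)
Byte[5]=55: 1-byte ASCII. cp=U+0055
Byte[6]=F0: 4-byte lead, need 3 cont bytes. acc=0x0
Byte[7]=9F: continuation. acc=(acc<<6)|0x1F=0x1F
Byte[8]=9F: continuation. acc=(acc<<6)|0x1F=0x7DF
Byte[9]=8E: continuation. acc=(acc<<6)|0x0E=0x1F7CE
Completed: cp=U+1F7CE (starts at byte 6)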